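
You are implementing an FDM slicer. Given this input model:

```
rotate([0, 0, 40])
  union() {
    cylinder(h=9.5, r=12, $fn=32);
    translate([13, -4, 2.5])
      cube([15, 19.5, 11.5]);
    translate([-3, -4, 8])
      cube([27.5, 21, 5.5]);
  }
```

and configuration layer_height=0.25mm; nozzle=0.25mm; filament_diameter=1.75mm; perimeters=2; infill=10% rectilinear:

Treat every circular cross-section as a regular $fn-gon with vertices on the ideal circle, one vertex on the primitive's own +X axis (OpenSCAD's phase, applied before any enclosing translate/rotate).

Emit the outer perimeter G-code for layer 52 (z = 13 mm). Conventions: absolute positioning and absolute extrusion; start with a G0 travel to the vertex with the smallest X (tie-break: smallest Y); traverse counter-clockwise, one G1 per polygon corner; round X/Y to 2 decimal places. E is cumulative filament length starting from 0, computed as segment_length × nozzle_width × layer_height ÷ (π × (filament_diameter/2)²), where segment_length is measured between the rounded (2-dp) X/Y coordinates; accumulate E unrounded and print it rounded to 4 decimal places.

G0 X-13.23 Y11.09 Z13.00
G1 X0.27 Y-4.99 E0.5456
G1 X24.02 Y14.93 E1.3510
G1 X11.49 Y29.87 E1.8577
G1 X8.80 Y27.62 E1.9488
G1 X7.84 Y28.77 E1.9877
G1 X-13.23 Y11.09 E2.7024

At z = 13 mm: the cylinder does not reach this height (z outside [0, 9.5]); the cube at (13, -4) (footprint 15×19.5) is included at this height; the 27.5×21 cube at (-3, -4) contributes its full rectangle; Taking the union: the regions partially overlap (shared area 224.25 mm²), so overlapping operands fuse into one piece — 1 connected region; (whole slice rotated 40° about Z — lengths, areas and connectivity unchanged). The outline is a single polygon with 6 vertices. Extrusion per mm of travel: 0.25 × 0.25 / (π × 0.875²) = 0.025984. Accumulating E over each segment gives final E = 2.7024.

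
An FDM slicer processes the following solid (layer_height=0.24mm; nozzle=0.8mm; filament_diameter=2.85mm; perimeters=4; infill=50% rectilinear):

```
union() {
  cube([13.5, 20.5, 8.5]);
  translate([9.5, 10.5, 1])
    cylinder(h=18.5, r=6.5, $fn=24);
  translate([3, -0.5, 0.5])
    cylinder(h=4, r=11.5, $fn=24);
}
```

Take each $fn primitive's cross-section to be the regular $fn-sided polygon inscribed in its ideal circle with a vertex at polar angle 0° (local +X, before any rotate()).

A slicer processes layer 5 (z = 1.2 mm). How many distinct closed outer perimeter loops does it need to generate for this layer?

At z = 1.2 mm: the cube is present — its section is the full 13.5×20.5 rectangle; the r=6.5 cylinder at (9.5, 10.5) gives a regular 24-gon of circumradius 6.5 (constant along its height); the r=11.5 cylinder at (3, -0.5) contributes a regular 24-gon of circumradius 11.5; Merging all regions: the regions partially overlap (shared area 240.79 mm²), so overlapping operands fuse into one piece — 1 connected region. The result has 1 disconnected region.

1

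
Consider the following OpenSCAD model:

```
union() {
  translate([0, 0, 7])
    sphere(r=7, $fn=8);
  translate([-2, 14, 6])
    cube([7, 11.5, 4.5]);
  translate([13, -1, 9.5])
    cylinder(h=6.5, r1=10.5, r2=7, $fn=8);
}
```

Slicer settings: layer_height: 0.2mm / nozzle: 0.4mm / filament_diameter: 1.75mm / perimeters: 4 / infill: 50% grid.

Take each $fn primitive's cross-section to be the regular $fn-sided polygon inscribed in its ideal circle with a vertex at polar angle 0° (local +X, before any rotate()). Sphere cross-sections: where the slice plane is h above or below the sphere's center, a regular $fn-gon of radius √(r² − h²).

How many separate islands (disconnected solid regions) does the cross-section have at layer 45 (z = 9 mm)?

2

At z = 9 mm: the sphere: section is a regular 8-gon, circumradius = √(r²−h²) = √(7²−2²) = 6.708; the cube at (-2, 14) is present — its section is the full 7×11.5 rectangle; the cone at (13, -1) does not reach this height (z outside [9.5, 16]); Merging all regions: the 2 present regions are separate (no shared area or edge), so areas and boundary lengths simply add and each stays a separate island — 2 connected regions. Overall, the cross-section has 2 separate islands. Island count = 2.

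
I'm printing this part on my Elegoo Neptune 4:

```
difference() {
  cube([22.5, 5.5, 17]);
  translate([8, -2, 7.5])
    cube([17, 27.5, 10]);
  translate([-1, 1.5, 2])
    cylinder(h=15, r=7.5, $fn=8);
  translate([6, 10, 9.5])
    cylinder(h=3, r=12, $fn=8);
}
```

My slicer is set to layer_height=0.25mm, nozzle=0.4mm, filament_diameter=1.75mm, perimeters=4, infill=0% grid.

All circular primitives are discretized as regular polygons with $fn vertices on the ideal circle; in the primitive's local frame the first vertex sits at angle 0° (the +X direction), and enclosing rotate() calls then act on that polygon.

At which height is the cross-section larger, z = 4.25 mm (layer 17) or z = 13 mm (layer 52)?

Layer 17 (z = 4.25): the cube is present — its section is the full 22.5×5.5 rectangle (area 123.75 mm²); the cube at (8, -2) is absent (z outside [7.5, 17.5]); the r=7.5 cylinder at (-1, 1.5) gives a regular 8-gon of circumradius 7.5 (constant along its height) (area = (8/2)·7.500²·sin(360°/8) = 159.10 mm²); the cylinder at (6, 10) does not reach this height (z outside [9.5, 12.5]); Taking the first minus the rest: starting from the 22.5×5.5 cube (123.75 mm²), the r=7.5 cylinder at (-1, 1.5) partially overlaps it — only the 31.97 mm² overlap (of its 159.10 mm²) is removed, clipping the outline — area = 91.78 mm². So its area = 91.78 mm². Layer 52 (z = 13): the 22.5×5.5 cube contributes its full rectangle (area 123.75 mm²); the cube at (8, -2) (footprint 17×27.5) is included at this height (area 467.50 mm²); the r=7.5 cylinder at (-1, 1.5) contributes a regular 8-gon of circumradius 7.5 (area = (8/2)·7.500²·sin(360°/8) = 159.10 mm²); the cylinder at (6, 10) does not reach this height (z outside [9.5, 12.5]); Subtracting the remaining from the first: starting from the 22.5×5.5 cube (123.75 mm²), the 17×27.5 cube at (8, -2) partially overlaps it — only the 79.75 mm² overlap (of its 467.50 mm²) is removed, clipping the outline; the r=7.5 cylinder at (-1, 1.5) partially overlaps it — only the 31.97 mm² overlap (of its 159.10 mm²) is removed, clipping the outline — area = 12.03 mm². So its area = 12.03 mm². Layer 17 is larger (91.78 vs 12.03 mm²).

layer 17 (z = 4.25 mm)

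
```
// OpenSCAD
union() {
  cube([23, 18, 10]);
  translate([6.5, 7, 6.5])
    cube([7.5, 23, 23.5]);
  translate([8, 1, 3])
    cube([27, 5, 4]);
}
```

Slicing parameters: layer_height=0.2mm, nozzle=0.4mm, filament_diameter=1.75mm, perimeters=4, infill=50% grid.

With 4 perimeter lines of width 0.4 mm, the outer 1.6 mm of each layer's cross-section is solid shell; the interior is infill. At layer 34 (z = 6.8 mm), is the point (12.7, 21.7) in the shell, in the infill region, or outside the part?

shell

At z = 6.8 mm: the cube (footprint 23×18) is included at this height; the cube at (6.5, 7) is present — its section is the full 7.5×23 rectangle; the cube at (8, 1) (footprint 27×5) is included at this height; Merging all regions: the regions partially overlap (shared area 157.50 mm²), so overlapping operands fuse into one piece — 1 connected region. Overall, the cross-section is a single solid region. The nearest boundary edge runs (14.00, 30.00)→(14.00, 18.00); distance from the point to it = 1.30 mm. The point is inside the cross-section, 1.30 mm from the nearest boundary — within the 1.6 mm shell band (4 × 0.4).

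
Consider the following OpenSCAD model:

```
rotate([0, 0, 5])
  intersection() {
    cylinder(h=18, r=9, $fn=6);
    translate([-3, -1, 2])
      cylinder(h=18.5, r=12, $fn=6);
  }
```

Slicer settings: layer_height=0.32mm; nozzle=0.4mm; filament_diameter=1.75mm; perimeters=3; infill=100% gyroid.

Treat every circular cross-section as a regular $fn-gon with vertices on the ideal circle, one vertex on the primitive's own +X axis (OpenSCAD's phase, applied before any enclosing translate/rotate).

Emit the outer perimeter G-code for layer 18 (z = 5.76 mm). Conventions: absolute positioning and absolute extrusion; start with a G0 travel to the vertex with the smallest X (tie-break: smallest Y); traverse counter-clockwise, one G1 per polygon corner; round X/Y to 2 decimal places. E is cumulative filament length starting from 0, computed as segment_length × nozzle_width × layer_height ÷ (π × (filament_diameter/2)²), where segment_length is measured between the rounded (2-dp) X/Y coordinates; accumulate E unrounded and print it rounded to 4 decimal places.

G0 X-8.97 Y-0.78 Z5.76
G1 X-3.80 Y-8.16 E0.4795
G1 X5.16 Y-7.37 E0.9582
G1 X8.72 Y0.26 E1.4062
G1 X3.23 Y8.11 E1.9160
G1 X-5.16 Y7.37 E2.3642
G1 X-8.97 Y-0.78 E2.8430

At z = 5.76 mm: the cylinder: section is a regular 6-gon, circumradius r=9; the r=12 cylinder at (-3, -1) contributes a regular 6-gon of circumradius 12; After intersecting: the r=12 cylinder at (-3, -1) partially overlaps the r=9 cylinder; clipping to the common part keeps 205.80 mm² — 1 connected region; (whole slice rotated 5° about Z — lengths, areas and connectivity unchanged). The outline is a single polygon with 6 vertices. Extrusion per mm of travel: 0.4 × 0.32 / (π × 0.875²) = 0.053216. Accumulating E over each segment gives final E = 2.8430.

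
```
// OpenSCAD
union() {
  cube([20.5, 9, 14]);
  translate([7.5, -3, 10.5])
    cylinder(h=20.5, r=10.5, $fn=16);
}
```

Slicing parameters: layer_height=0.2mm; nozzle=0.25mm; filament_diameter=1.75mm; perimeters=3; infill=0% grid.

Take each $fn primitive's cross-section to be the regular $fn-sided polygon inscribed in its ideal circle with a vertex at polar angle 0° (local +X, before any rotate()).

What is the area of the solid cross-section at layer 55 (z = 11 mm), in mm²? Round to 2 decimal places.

420.44 mm²

At z = 11 mm: the cube (footprint 20.5×9) is included at this height (area 184.50 mm²); the r=10.5 cylinder at (7.5, -3) contributes a regular 16-gon of circumradius 10.5 (area = (16/2)·10.500²·sin(360°/16) = 337.53 mm²); Merging all regions: the regions partially overlap — summed areas 522.03 mm² minus the doubly-counted overlap 101.59 mm² gives 420.44 mm² — area = 420.44 mm². Overall, the cross-section is a single solid region. Net area = 420.44 mm².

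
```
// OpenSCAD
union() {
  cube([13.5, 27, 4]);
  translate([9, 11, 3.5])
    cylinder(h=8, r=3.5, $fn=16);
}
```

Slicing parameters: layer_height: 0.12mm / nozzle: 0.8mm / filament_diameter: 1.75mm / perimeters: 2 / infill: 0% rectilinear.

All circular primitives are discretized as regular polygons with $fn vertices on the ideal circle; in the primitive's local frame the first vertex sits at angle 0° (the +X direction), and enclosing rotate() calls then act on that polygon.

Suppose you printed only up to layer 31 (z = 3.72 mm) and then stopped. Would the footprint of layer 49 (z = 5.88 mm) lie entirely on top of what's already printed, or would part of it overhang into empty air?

Compare the two slices. At z = 3.72: the cube is present — its section is the full 13.5×27 rectangle (area 364.50 mm²); the cylinder at (9, 11): section is a regular 16-gon, circumradius r=3.5 (area = (16/2)·3.500²·sin(360°/16) = 37.50 mm²); Merging all regions: the r=3.5 cylinder at (9, 11) lies entirely inside the 13.5×27 cube, so the union is just the 13.5×27 cube — area = 364.50 mm². At z = 5.88: the cube is not intersected at this z (z outside [0, 4]); the cylinder at (9, 11): section is a regular 16-gon, circumradius r=3.5 (area = (16/2)·3.500²·sin(360°/16) = 37.50 mm²); Taking the union: only the r=3.5 cylinder at (9, 11) is present, so the union is just that shape — area = 37.50 mm². Checking containment: the cross-section at z = 5.88 is a subset of the cross-section at z = 3.72.

entirely on top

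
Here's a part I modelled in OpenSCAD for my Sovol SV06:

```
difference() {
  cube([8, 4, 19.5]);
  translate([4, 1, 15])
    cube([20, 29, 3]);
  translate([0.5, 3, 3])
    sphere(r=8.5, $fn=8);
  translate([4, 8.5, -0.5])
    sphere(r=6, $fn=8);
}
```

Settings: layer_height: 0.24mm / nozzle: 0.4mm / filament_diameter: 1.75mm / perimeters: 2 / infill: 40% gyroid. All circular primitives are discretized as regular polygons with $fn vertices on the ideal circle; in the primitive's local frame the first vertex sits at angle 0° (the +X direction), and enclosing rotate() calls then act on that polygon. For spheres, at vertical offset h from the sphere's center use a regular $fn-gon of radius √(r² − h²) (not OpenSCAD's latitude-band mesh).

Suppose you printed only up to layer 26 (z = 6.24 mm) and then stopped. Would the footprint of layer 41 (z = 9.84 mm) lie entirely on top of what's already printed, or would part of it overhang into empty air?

part overhangs

Compare the two slices. At z = 6.24: the cube is present — its section is the full 8×4 rectangle (area 32.00 mm²); the cube at (4, 1) is not intersected at this z (z outside [15, 18]); the r=8.5 sphere at (0.5, 3) slices to a regular 8-gon of circumradius 7.858 (√(r²−h²) with h=3.24 from center) (area = (8/2)·7.858²·sin(360°/8) = 174.66 mm²); the sphere at (4, 8.5) does not reach this height (|z−center|=6.740 > r=6); Subtracting the remaining from the first: starting from the 8×4 cube (32.00 mm²), the r=8.5 sphere at (0.5, 3) partially overlaps it — only the 31.05 mm² overlap (of its 174.66 mm²) is removed, clipping the outline — area = 0.95 mm². At z = 9.84: the cube is present — its section is the full 8×4 rectangle (area 32.00 mm²); the cube at (4, 1) is not intersected at this z (z outside [15, 18]); the r=8.5 sphere at (0.5, 3) contributes a regular 8-gon of circumradius √(8.5²−6.84²) = 5.046 (area = (8/2)·5.046²·sin(360°/8) = 72.02 mm²); the sphere at (4, 8.5) is absent (|z−center|=10.340 > r=6); Subtracting the remaining from the first: starting from the 8×4 cube (32.00 mm²), the r=8.5 sphere at (0.5, 3) partially overlaps it — only the 20.11 mm² overlap (of its 72.02 mm²) is removed, clipping the outline — area = 11.89 mm². Checking containment: at z = 9.84 the cross-section extends beyond the z = 6.24 cross-section by about 10.94 mm².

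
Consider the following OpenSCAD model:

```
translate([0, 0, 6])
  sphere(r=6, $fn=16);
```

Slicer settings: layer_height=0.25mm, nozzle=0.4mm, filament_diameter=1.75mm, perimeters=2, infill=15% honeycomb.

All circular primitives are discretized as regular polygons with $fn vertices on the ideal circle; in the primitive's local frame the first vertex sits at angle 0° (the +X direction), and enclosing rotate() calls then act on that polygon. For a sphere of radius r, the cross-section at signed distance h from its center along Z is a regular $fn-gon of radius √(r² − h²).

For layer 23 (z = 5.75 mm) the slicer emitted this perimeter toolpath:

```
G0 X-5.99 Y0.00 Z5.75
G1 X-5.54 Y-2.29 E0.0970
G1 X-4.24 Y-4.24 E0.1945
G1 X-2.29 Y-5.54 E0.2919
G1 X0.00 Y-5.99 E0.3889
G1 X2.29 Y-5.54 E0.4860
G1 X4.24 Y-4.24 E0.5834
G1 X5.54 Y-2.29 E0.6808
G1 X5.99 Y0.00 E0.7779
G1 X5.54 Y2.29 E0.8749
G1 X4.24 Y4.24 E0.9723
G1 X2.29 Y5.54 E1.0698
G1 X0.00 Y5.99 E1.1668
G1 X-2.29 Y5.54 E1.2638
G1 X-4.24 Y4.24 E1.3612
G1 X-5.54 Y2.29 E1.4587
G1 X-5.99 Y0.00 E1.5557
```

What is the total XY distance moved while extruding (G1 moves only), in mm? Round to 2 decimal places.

Sum the Euclidean lengths of each G1 segment: total = 37.42 mm.

37.42 mm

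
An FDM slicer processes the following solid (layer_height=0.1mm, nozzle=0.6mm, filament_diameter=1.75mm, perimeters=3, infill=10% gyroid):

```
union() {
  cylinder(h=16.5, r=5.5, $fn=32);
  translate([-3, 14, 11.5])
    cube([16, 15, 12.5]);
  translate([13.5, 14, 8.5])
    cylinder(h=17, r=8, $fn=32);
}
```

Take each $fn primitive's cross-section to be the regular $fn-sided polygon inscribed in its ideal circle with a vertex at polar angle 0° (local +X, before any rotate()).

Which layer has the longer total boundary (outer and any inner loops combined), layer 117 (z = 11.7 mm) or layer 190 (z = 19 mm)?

Layer 117 (z = 11.7): the r=5.5 cylinder contributes a regular 32-gon of circumradius 5.5 (perimeter = 2·32·5.500·sin(180°/32) = 34.50 mm); the cube at (-3, 14) is present — its section is the full 16×15 rectangle (perimeter 62.00 mm); the cylinder at (13.5, 14): section is a regular 32-gon, circumradius r=8 (perimeter = 2·32·8.000·sin(180°/32) = 50.18 mm); Merging all regions: the regions partially overlap (shared area 45.96 mm²), so the edge portions inside another operand are dropped and the merged outline is re-measured after clipping — boundary = 119.19 mm. So its perimeter = 119.19 mm. Layer 190 (z = 19): the cylinder is not intersected at this z (z outside [0, 16.5]); the 16×15 cube at (-3, 14) contributes its full rectangle (perimeter 62.00 mm); the cylinder at (13.5, 14): section is a regular 32-gon, circumradius r=8 (perimeter = 2·32·8.000·sin(180°/32) = 50.18 mm); Merging all regions: the regions partially overlap (shared area 45.96 mm²), so the edge portions inside another operand are dropped and the merged outline is re-measured after clipping — boundary = 84.69 mm. So its perimeter = 84.69 mm. Layer 117 is larger (119.19 vs 84.69 mm).

layer 117 (z = 11.7 mm)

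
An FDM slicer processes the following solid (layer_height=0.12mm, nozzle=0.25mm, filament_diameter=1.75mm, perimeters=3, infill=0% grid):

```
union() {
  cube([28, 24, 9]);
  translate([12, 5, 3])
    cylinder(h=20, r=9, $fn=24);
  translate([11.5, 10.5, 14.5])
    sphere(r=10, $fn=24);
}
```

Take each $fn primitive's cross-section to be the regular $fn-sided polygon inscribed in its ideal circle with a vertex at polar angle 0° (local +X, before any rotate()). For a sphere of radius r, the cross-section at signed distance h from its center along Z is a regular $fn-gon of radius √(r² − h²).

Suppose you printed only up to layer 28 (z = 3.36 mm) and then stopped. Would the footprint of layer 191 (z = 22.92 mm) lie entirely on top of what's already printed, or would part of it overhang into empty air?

Compare the two slices. At z = 3.36: the cube (footprint 28×24) is included at this height (area 672.00 mm²); the r=9 cylinder at (12, 5) gives a regular 24-gon of circumradius 9 (constant along its height) (area = (24/2)·9.000²·sin(360°/24) = 251.57 mm²); the sphere at (11.5, 10.5) is absent (|z−center|=11.140 > r=10); Taking the union: the regions partially overlap — summed areas 923.57 mm² minus the doubly-counted overlap 210.39 mm² gives 713.18 mm² — area = 713.18 mm². At z = 22.92: the cube does not reach this height (z outside [0, 9]); the r=9 cylinder at (12, 5) gives a regular 24-gon of circumradius 9 (constant along its height) (area = (24/2)·9.000²·sin(360°/24) = 251.57 mm²); the sphere at (11.5, 10.5): section is a regular 24-gon, circumradius = √(r²−h²) = √(10²−8.42²) = 5.395 (area = (24/2)·5.395²·sin(360°/24) = 90.39 mm²); Taking the union: the regions partially overlap — summed areas 341.96 mm² minus the doubly-counted overlap 75.48 mm² gives 266.48 mm² — area = 266.48 mm². Checking containment: the cross-section at z = 22.92 is a subset of the cross-section at z = 3.36.

entirely on top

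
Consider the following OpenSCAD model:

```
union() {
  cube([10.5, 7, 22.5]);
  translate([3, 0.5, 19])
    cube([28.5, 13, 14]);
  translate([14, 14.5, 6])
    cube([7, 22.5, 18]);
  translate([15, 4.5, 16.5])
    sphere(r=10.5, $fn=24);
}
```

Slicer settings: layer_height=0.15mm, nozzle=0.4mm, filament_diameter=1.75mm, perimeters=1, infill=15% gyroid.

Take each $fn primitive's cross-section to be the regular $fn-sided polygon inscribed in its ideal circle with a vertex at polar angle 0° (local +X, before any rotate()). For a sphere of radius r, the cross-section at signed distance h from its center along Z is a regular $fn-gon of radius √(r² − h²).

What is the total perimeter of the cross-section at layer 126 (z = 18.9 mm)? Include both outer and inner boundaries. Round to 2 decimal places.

At z = 18.9 mm: the cube (footprint 10.5×7) is included at this height (perimeter 35.00 mm); the cube at (3, 0.5) is absent (z outside [19, 33]); the cube at (14, 14.5) (footprint 7×22.5) is included at this height (perimeter 59.00 mm); the sphere at (15, 4.5): section is a regular 24-gon, circumradius = √(r²−h²) = √(10.5²−2.4²) = 10.222 (perimeter = 2·24·10.222·sin(180°/24) = 64.04 mm); Merging all regions: the regions partially overlap (shared area 38.17 mm²), so the edge portions inside another operand are dropped and the merged outline is re-measured after clipping — boundary = 128.36 mm. Overall, the cross-section is a single solid region. Total boundary length (outer) = 128.36 mm.

128.36 mm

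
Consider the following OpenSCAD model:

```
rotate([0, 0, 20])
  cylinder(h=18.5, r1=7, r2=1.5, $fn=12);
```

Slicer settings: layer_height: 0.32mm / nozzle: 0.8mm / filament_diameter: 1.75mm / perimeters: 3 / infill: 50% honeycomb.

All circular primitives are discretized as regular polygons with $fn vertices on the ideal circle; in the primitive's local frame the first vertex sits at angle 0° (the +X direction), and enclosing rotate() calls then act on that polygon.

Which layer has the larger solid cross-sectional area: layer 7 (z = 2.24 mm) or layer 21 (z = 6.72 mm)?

Layer 7 (z = 2.24): the cone contributes a regular 12-gon of circumradius 6.334 (interpolated between r1=7 and r2=1.5 at t=0.121) (area = (12/2)·6.334²·sin(360°/12) = 120.36 mm²); (rotated 20° about Z; rotation is an isometry so areas/perimeters/island counts are preserved). So its area = 120.36 mm². Layer 21 (z = 6.72): the cone contributes a regular 12-gon of circumradius 5.002 (interpolated between r1=7 and r2=1.5 at t=0.363) (area = (12/2)·5.002²·sin(360°/12) = 75.06 mm²); (rotated 20° about Z; rotation is an isometry so areas/perimeters/island counts are preserved). So its area = 75.06 mm². Layer 7 is larger (120.36 vs 75.06 mm²).

layer 7 (z = 2.24 mm)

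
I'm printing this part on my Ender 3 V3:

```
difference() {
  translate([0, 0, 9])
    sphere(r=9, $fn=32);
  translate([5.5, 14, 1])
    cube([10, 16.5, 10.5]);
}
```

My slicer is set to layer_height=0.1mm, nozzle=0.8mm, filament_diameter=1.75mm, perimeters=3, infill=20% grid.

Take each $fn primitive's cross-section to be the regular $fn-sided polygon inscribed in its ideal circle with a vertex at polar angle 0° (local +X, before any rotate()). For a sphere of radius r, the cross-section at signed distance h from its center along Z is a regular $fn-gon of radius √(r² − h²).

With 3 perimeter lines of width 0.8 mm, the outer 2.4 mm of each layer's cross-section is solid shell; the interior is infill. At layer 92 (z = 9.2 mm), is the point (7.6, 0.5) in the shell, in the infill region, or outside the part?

At z = 9.2 mm: the r=9 sphere contributes a regular 32-gon of circumradius √(9²−0.2²) = 8.998; the cube at (5.5, 14) (footprint 10×16.5) is included at this height; Subtracting the remaining from the first: starting from the r=9 sphere, the 10×16.5 cube at (5.5, 14) misses the remaining region (no effect) — 1 connected region. Overall, the cross-section is a single solid region. The nearest boundary edge runs (8.82, 1.76)→(9.00, 0.00); distance from the point to it = 1.34 mm. The point is inside the cross-section, 1.34 mm from the nearest boundary — within the 2.4 mm shell band (3 × 0.8).

shell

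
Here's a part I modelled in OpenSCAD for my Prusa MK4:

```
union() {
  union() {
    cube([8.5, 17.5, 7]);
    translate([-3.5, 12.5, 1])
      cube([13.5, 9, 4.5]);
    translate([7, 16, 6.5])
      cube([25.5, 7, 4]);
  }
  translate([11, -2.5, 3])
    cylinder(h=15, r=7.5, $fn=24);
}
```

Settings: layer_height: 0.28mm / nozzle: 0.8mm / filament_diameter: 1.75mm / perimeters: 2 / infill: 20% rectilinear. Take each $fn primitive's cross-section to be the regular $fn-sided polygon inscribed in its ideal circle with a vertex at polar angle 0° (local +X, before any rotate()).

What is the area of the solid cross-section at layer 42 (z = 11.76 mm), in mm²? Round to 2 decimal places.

At z = 11.76 mm: the cube does not reach this height (z outside [0, 7]); the cube at (-3.5, 12.5) does not reach this height (z outside [1, 5.5]); the cube at (7, 16) is not intersected at this z (z outside [6.5, 10.5]); Taking the union: nothing is present at this height; the r=7.5 cylinder at (11, -2.5) contributes a regular 24-gon of circumradius 7.5 (area = (24/2)·7.500²·sin(360°/24) = 174.70 mm²); Merging all regions: only the r=7.5 cylinder at (11, -2.5) is present, so the union is just that shape — area = 174.70 mm². Overall, the cross-section is a single solid region. Net area = 174.70 mm².

174.70 mm²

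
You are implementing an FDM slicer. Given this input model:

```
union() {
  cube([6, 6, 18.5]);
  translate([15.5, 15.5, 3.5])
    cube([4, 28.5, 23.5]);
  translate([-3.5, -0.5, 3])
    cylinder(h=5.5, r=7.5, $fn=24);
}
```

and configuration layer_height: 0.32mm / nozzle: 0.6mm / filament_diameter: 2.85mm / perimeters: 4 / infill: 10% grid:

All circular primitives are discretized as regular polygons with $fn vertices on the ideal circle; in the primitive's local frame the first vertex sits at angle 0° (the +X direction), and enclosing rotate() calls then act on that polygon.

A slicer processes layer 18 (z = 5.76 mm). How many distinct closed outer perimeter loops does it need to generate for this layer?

2

At z = 5.76 mm: the 6×6 cube contributes its full rectangle; the cube at (15.5, 15.5) (footprint 4×28.5) is included at this height; the r=7.5 cylinder at (-3.5, -0.5) gives a regular 24-gon of circumradius 7.5 (constant along its height); Taking the union: the regions partially overlap (shared area 16.58 mm²), so overlapping operands fuse into one piece — 2 connected regions. The result has 2 disconnected regions.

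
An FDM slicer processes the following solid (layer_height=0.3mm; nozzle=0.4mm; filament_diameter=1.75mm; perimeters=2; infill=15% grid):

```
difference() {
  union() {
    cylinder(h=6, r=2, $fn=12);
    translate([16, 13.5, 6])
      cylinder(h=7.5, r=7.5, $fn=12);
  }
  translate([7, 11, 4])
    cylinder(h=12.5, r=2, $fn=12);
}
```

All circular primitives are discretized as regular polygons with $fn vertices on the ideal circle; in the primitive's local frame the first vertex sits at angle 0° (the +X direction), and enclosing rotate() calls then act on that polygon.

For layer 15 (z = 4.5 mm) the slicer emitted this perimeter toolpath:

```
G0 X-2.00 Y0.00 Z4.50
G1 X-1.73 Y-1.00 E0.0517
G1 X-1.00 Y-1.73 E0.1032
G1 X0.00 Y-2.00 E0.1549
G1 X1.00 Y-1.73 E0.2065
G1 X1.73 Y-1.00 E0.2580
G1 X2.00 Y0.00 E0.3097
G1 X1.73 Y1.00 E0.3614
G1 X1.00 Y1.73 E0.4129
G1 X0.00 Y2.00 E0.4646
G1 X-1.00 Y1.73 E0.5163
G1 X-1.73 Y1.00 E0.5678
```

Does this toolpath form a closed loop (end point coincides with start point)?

no

Start point (G0): (-2.00, 0.00). End point (last G1): the path does not return to the start — open.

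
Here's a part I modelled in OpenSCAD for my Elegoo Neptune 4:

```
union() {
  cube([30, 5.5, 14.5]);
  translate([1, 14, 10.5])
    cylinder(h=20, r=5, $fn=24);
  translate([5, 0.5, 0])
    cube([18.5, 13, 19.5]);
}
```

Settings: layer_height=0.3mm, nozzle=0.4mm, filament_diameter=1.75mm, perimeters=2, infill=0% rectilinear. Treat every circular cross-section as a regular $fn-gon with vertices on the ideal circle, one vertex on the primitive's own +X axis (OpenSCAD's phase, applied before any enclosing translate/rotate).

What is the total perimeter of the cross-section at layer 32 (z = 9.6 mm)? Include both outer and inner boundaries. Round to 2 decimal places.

87.00 mm

At z = 9.6 mm: the cube (footprint 30×5.5) is included at this height (perimeter 71.00 mm); the cylinder at (1, 14) is not intersected at this z (z outside [10.5, 30.5]); the cube at (5, 0.5) is present — its section is the full 18.5×13 rectangle (perimeter 63.00 mm); Merging all regions: the regions partially overlap (shared area 92.50 mm²), so the edge portions inside another operand are dropped and the merged outline is re-measured after clipping — boundary = 87.00 mm. Overall, the cross-section is a single solid region. Total boundary length (outer) = 87.00 mm.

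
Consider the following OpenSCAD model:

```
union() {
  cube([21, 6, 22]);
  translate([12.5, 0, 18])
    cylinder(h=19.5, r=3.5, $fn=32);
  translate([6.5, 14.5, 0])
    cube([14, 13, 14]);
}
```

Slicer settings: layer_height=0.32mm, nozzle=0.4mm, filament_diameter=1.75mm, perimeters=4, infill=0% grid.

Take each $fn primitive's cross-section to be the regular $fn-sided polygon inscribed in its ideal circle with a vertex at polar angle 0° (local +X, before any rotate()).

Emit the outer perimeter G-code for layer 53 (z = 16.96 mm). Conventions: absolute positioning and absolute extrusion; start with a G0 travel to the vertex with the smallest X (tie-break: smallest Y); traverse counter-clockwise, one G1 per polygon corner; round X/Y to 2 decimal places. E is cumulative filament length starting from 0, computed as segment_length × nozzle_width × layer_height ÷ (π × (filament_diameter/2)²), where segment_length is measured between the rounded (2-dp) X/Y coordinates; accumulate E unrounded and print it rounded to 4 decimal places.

G0 X0.00 Y0.00 Z16.96
G1 X21.00 Y0.00 E1.1175
G1 X21.00 Y6.00 E1.4368
G1 X0.00 Y6.00 E2.5544
G1 X0.00 Y0.00 E2.8737

At z = 16.96 mm: the cube (footprint 21×6) is included at this height; the cylinder at (12.5, 0) does not reach this height (z outside [18, 37.5]); the cube at (6.5, 14.5) is not intersected at this z (z outside [0, 14]); Taking the union: only the 21×6 cube is present, so the union is just that shape — 1 connected region. The outline is a single polygon with 4 vertices. Extrusion per mm of travel: 0.4 × 0.32 / (π × 0.875²) = 0.053216. Accumulating E over each segment gives final E = 2.8737.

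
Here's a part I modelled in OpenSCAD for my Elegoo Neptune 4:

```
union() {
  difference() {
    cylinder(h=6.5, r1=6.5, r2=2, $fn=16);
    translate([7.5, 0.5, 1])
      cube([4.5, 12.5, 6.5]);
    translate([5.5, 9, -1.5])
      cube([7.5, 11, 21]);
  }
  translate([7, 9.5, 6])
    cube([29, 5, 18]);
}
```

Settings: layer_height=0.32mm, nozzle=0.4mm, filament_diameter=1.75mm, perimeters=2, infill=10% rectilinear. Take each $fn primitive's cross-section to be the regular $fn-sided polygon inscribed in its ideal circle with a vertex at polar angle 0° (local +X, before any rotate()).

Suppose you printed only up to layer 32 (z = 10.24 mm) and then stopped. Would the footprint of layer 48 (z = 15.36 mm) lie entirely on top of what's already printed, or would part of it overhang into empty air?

Compare the two slices. At z = 10.24: the cone is not intersected at this z (z outside [0, 6.5]); the cube at (7.5, 0.5) is not intersected at this z (z outside [1, 7.5]); the cube at (5.5, 9) (footprint 7.5×11) is included at this height (area 82.50 mm²); After the difference (first − rest): the first operand is absent here, so nothing remains; the 29×5 cube at (7, 9.5) contributes its full rectangle (area 145.00 mm²); Merging all regions: only the 29×5 cube at (7, 9.5) is present, so the union is just that shape — area = 145.00 mm². At z = 15.36: the cone is absent (z outside [0, 6.5]); the cube at (7.5, 0.5) is absent (z outside [1, 7.5]); the cube at (5.5, 9) is present — its section is the full 7.5×11 rectangle (area 82.50 mm²); Taking the first minus the rest: the first operand is absent here, so nothing remains; the 29×5 cube at (7, 9.5) contributes its full rectangle (area 145.00 mm²); Taking the union: only the 29×5 cube at (7, 9.5) is present, so the union is just that shape — area = 145.00 mm². Checking containment: the cross-section at z = 15.36 is a subset of the cross-section at z = 10.24.

entirely on top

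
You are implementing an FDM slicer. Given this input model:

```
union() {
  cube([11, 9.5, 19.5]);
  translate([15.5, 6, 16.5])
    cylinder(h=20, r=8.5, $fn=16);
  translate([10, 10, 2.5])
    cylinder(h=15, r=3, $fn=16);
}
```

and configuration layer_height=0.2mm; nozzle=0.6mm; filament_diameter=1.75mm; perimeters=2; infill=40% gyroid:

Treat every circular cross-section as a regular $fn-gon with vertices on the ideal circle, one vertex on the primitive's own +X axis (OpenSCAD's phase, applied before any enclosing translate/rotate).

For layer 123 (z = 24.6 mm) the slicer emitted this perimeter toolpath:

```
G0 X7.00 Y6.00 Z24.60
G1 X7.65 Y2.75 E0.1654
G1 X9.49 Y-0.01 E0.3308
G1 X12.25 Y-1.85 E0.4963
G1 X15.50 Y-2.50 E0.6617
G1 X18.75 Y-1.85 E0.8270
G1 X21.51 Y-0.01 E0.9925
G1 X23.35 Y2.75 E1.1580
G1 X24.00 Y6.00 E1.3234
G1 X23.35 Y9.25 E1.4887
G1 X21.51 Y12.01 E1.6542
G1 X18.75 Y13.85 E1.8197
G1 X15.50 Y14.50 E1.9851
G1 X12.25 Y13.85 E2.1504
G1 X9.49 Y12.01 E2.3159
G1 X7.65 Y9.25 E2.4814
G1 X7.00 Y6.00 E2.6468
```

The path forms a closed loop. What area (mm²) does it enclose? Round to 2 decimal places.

Apply the shoelace formula to the sequence of (X, Y) vertices; enclosed area = 221.08 mm².

221.08 mm²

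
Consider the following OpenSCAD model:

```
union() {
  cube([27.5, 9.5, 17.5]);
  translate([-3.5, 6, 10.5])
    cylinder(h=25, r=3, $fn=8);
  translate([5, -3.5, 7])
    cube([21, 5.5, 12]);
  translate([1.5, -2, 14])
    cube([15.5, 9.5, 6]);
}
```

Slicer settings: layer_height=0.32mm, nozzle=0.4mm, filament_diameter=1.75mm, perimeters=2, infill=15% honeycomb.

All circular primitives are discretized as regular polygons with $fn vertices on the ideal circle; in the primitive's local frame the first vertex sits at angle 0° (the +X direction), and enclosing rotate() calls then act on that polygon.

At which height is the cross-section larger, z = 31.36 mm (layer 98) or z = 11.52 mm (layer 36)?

Layer 98 (z = 31.36): the cube does not reach this height (z outside [0, 17.5]); the cylinder at (-3.5, 6): section is a regular 8-gon, circumradius r=3 (area = (8/2)·3.000²·sin(360°/8) = 25.46 mm²); the cube at (5, -3.5) is not intersected at this z (z outside [7, 19]); the cube at (1.5, -2) does not reach this height (z outside [14, 20]); Merging all regions: only the r=3 cylinder at (-3.5, 6) is present, so the union is just that shape — area = 25.46 mm². So its area = 25.46 mm². Layer 36 (z = 11.52): the cube is present — its section is the full 27.5×9.5 rectangle (area 261.25 mm²); the cylinder at (-3.5, 6): section is a regular 8-gon, circumradius r=3 (area = (8/2)·3.000²·sin(360°/8) = 25.46 mm²); the cube at (5, -3.5) is present — its section is the full 21×5.5 rectangle (area 115.50 mm²); the cube at (1.5, -2) is not intersected at this z (z outside [14, 20]); Combining (union): the regions partially overlap — summed areas 402.21 mm² minus the doubly-counted overlap 42.00 mm² gives 360.21 mm² — area = 360.21 mm². So its area = 360.21 mm². Layer 36 is larger (360.21 vs 25.46 mm²).

layer 36 (z = 11.52 mm)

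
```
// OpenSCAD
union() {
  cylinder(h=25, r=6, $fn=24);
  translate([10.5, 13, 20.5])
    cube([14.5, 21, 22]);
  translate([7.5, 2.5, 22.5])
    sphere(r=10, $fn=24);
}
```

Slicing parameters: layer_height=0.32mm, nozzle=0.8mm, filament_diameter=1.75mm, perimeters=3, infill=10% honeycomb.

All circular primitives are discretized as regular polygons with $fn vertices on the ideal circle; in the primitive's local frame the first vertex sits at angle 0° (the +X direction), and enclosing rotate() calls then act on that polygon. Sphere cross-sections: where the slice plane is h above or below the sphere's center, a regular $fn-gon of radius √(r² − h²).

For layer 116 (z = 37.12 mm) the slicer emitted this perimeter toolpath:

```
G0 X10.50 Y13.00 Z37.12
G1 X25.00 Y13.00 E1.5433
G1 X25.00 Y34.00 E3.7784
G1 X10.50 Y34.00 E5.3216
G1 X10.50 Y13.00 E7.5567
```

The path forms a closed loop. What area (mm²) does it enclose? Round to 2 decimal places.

304.50 mm²

Apply the shoelace formula to the sequence of (X, Y) vertices; enclosed area = 304.50 mm².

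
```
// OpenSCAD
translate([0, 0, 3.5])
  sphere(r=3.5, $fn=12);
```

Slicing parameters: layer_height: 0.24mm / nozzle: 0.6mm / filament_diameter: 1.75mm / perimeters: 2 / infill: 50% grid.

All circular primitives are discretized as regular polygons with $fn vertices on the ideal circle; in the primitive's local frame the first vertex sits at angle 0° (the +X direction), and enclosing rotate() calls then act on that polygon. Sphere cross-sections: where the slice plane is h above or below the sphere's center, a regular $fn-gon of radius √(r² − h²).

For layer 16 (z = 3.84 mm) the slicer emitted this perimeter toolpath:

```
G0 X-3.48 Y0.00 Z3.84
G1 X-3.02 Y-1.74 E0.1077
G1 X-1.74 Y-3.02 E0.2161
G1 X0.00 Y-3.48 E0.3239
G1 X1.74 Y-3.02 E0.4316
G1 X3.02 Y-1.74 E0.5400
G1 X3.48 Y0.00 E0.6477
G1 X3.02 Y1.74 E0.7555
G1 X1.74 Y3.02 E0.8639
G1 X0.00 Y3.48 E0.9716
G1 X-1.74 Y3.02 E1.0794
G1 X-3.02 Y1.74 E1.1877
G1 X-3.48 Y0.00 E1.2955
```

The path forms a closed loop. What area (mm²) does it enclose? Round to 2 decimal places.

Apply the shoelace formula to the sequence of (X, Y) vertices; enclosed area = 36.41 mm².

36.41 mm²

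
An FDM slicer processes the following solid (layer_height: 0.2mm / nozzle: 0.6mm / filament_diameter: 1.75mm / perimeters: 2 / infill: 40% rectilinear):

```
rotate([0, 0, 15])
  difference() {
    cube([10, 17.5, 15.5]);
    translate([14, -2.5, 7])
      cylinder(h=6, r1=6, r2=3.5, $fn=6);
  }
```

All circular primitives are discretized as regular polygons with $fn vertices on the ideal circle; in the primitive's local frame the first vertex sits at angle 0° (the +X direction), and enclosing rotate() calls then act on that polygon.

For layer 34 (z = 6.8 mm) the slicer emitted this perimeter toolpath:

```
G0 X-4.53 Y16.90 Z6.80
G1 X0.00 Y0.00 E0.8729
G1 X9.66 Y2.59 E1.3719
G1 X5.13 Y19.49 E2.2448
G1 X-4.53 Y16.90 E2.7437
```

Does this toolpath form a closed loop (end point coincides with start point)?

yes

Start point (G0): (-4.53, 16.90). End point (last G1): the path returns to the start — closed.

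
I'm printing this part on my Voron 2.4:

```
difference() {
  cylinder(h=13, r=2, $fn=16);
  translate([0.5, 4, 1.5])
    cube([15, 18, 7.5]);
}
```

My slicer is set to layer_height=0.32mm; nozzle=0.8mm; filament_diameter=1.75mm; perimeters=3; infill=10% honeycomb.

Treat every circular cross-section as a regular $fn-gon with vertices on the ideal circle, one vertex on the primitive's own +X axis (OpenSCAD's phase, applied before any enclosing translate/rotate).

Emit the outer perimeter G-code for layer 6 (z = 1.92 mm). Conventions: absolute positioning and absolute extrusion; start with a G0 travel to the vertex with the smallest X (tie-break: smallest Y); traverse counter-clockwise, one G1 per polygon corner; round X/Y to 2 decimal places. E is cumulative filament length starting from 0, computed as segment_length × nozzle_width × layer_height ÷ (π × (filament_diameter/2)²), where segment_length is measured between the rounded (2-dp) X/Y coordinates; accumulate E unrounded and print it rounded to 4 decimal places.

At z = 1.92 mm: the r=2 cylinder contributes a regular 16-gon of circumradius 2; the cube at (0.5, 4) (footprint 15×18) is included at this height; After the difference (first − rest): starting from the r=2 cylinder, the 15×18 cube at (0.5, 4) misses the remaining region (no effect) — 1 connected region. The outline is a single polygon with 16 vertices. Extrusion per mm of travel: 0.8 × 0.32 / (π × 0.875²) = 0.106432. Accumulating E over each segment gives final E = 1.3292.

G0 X-2.00 Y0.00 Z1.92
G1 X-1.85 Y-0.77 E0.0835
G1 X-1.41 Y-1.41 E0.1662
G1 X-0.77 Y-1.85 E0.2488
G1 X0.00 Y-2.00 E0.3323
G1 X0.77 Y-1.85 E0.4158
G1 X1.41 Y-1.41 E0.4985
G1 X1.85 Y-0.77 E0.5811
G1 X2.00 Y0.00 E0.6646
G1 X1.85 Y0.77 E0.7481
G1 X1.41 Y1.41 E0.8308
G1 X0.77 Y1.85 E0.9134
G1 X0.00 Y2.00 E0.9969
G1 X-0.77 Y1.85 E1.0804
G1 X-1.41 Y1.41 E1.1631
G1 X-1.85 Y0.77 E1.2457
G1 X-2.00 Y0.00 E1.3292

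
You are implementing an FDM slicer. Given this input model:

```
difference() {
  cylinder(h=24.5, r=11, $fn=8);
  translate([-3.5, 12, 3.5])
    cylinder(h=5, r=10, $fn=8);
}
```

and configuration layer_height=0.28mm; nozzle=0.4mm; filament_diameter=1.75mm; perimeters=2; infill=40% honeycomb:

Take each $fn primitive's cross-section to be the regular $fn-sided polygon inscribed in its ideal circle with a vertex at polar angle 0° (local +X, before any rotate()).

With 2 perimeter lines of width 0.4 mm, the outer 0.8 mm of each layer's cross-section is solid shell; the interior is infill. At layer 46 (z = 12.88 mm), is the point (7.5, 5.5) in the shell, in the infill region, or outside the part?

infill

At z = 12.88 mm: the r=11 cylinder contributes a regular 8-gon of circumradius 11; the cylinder at (-3.5, 12) is absent (z outside [3.5, 8.5]); Taking the first minus the rest: none of the subtracted shapes is present at this height, so the r=11 cylinder is unchanged — 1 connected region. Overall, the cross-section is a single solid region. The nearest boundary edge runs (11.00, 0.00)→(7.78, 7.78); distance from the point to it = 1.13 mm. The point is inside the cross-section and 1.13 mm from the nearest boundary — more than the 0.8 mm shell width (2 × 0.4), so it's in the infill interior.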